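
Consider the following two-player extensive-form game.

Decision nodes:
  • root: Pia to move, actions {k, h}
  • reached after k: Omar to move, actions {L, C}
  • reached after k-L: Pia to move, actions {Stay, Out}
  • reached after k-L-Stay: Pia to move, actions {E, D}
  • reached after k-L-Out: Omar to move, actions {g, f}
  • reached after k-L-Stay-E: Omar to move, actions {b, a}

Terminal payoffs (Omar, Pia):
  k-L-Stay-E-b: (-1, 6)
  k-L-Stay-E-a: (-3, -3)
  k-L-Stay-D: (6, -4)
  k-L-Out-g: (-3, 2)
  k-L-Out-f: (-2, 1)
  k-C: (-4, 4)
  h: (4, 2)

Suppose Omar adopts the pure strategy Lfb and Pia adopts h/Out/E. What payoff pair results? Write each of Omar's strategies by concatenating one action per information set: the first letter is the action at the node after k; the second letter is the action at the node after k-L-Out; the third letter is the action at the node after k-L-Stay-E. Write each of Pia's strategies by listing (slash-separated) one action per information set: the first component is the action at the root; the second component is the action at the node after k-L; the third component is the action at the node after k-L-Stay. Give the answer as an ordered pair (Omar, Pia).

(4, 2)

Trace the play path from the root:
  Pia plays h
→ terminal payoff (4, 2).
(Omar's choice at the node after k is never reached on this path, so it doesn't affect the outcome.)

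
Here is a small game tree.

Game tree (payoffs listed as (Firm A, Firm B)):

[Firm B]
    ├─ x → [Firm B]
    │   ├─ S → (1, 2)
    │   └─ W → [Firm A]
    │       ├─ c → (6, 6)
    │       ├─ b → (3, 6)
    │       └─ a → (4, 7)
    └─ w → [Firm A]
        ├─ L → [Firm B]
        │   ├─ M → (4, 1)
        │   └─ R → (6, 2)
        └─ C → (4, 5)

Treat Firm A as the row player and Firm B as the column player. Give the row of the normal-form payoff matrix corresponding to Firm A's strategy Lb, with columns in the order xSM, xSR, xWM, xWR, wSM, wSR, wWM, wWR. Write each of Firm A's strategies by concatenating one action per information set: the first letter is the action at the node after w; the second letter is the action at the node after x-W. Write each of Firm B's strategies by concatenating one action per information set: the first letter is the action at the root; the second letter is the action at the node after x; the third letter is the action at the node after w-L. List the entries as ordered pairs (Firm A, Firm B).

(1,2) (1,2) (3,6) (3,6) (4,1) (6,2) (4,1) (6,2)

vs xSM: Firm B plays x → Firm B plays S at [x] → (1, 2)
vs xSR: Firm B plays x → Firm B plays S at [x] → (1, 2)
vs xWM: Firm B plays x → Firm B plays W at [x] → Firm A plays b at [x-W] → (3, 6)
vs xWR: Firm B plays x → Firm B plays W at [x] → Firm A plays b at [x-W] → (3, 6)
vs wSM: Firm B plays w → Firm A plays L at [w] → Firm B plays M at [w-L] → (4, 1)
vs wSR: Firm B plays w → Firm A plays L at [w] → Firm B plays R at [w-L] → (6, 2)
vs wWM: Firm B plays w → Firm A plays L at [w] → Firm B plays M at [w-L] → (4, 1)
vs wWR: Firm B plays w → Firm A plays L at [w] → Firm B plays R at [w-L] → (6, 2)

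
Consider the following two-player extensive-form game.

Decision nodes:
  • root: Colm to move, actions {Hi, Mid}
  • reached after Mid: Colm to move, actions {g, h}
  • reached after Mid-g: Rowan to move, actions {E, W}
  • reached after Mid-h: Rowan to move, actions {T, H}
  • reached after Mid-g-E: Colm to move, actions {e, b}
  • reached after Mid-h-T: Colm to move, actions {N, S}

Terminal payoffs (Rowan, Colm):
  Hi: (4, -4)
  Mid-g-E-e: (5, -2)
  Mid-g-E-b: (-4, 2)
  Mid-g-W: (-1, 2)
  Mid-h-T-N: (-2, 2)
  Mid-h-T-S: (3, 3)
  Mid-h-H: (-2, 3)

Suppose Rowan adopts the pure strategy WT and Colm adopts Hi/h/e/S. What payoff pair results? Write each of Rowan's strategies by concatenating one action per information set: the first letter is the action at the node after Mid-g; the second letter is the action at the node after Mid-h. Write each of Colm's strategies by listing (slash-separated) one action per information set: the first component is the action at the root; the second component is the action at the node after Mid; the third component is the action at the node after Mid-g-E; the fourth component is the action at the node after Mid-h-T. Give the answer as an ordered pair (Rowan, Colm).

(4, -4)

Trace the play path from the root:
  Colm plays Hi
→ terminal payoff (4, -4).
(Rowan's choice at the node after Mid-g is never reached on this path, so it doesn't affect the outcome.)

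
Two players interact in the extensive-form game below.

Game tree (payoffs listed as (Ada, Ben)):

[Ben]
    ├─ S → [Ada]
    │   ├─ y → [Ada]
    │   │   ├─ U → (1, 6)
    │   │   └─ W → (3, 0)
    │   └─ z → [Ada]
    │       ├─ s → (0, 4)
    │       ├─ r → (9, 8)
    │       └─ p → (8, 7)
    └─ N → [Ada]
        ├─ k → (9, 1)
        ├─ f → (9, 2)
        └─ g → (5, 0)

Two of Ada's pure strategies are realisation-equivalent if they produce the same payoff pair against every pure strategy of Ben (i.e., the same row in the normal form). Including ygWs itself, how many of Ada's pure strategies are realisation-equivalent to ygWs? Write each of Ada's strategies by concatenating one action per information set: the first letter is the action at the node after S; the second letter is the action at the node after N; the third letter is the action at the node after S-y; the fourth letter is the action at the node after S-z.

3

Row for ygWs (columns S, N): (3,0) (5,0).
Under ygWs, Ada's choice at the node after S-z can never be reached regardless of what Ben does, so varying those choices leaves every outcome unchanged.
Holding the reachable choices fixed and varying the unreachable one freely already gives 3 equivalent strategies.
No other strategy reproduces this row, so those 3 are the full class: ygWs, ygWr, ygWp.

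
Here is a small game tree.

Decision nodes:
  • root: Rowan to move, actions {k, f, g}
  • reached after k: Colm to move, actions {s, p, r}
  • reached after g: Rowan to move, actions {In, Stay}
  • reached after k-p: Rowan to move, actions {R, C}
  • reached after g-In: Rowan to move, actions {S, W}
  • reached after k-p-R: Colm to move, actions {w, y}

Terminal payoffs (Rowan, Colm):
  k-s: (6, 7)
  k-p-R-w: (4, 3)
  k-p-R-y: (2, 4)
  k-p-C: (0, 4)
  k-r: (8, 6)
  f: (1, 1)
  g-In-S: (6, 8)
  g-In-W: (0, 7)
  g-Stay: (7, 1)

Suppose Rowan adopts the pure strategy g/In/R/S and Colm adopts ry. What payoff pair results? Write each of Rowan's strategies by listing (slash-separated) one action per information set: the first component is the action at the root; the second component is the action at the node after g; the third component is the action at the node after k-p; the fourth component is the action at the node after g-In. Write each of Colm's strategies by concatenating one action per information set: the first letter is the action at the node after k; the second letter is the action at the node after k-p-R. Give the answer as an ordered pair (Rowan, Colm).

(6, 8)

Trace the play path from the root:
  Rowan plays g
  Rowan plays In at [g]
  Rowan plays S at [g-In]
→ terminal payoff (6, 8).
(Rowan's choice at the node after k-p is never reached on this path, so it doesn't affect the outcome.)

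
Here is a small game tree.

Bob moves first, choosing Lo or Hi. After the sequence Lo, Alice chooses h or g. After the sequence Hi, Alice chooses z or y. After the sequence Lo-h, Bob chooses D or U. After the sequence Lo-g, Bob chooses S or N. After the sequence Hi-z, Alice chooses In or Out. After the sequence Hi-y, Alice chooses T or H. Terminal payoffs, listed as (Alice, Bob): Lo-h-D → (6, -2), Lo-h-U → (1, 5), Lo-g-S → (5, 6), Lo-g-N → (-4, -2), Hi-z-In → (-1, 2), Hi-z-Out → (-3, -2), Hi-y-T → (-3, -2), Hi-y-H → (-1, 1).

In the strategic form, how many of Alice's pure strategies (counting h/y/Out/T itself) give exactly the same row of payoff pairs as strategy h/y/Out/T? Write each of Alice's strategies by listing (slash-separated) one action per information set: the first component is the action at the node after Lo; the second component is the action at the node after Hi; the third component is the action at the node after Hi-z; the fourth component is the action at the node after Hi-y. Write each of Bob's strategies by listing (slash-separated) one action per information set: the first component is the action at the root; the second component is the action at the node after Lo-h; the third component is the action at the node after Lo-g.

4

Row for h/y/Out/T (columns Lo/D/S, Lo/D/N, Lo/U/S, Lo/U/N, Hi/D/S, Hi/D/N, Hi/U/S, Hi/U/N): (6,-2) (6,-2) (1,5) (1,5) (-3,-2) (-3,-2) (-3,-2) (-3,-2).
Under h/y/Out/T, Alice's choice at the node after Hi-z can never be reached regardless of what Bob does, so varying those choices leaves every outcome unchanged.
Holding the reachable choices fixed and varying the unreachable one freely already gives 2 equivalent strategies.
Checking the remaining rows, h/z/Out/T, h/z/Out/H also happen to give the same payoffs in every column, bringing the total to 4: h/z/Out/T, h/z/Out/H, h/y/In/T, h/y/Out/T.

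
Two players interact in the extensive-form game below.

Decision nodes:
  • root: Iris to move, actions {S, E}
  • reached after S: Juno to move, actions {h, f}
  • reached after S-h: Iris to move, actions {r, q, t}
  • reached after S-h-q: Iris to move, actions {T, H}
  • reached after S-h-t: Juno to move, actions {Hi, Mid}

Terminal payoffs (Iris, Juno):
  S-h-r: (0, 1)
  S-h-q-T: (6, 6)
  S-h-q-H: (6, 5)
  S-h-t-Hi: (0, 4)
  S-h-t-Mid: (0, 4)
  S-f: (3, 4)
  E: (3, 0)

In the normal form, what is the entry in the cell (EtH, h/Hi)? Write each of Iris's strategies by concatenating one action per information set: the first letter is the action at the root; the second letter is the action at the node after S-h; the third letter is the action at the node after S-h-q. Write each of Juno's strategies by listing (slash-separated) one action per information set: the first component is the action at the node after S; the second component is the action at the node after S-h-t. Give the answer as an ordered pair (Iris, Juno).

(3, 0)

Trace the play path from the root:
  Iris plays E
→ terminal payoff (3, 0).
(Iris's choice at the node after S-h is never reached on this path, so it doesn't affect the outcome.)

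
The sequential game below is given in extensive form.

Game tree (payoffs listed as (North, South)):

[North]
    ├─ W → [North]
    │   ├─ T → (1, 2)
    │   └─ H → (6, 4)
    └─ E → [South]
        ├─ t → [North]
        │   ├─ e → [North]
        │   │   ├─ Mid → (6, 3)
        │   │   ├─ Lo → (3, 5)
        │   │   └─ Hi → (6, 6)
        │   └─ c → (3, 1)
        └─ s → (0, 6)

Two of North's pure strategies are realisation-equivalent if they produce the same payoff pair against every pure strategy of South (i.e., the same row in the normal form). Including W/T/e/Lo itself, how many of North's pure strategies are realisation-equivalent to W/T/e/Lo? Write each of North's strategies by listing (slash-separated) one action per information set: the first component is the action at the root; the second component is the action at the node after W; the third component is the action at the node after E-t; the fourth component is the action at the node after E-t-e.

6

Row for W/T/e/Lo (columns t, s): (1,2) (1,2).
Under W/T/e/Lo, North's choice at the node after E-t and at the node after E-t-e can never be reached regardless of what South does, so varying those choices leaves every outcome unchanged.
Holding the reachable choices fixed and varying the unreachable ones freely already gives 2 × 3 = 6 equivalent strategies.
No other strategy reproduces this row, so those 6 are the full class: W/T/e/Mid, W/T/e/Lo, W/T/e/Hi, W/T/c/Mid, W/T/c/Lo, W/T/c/Hi.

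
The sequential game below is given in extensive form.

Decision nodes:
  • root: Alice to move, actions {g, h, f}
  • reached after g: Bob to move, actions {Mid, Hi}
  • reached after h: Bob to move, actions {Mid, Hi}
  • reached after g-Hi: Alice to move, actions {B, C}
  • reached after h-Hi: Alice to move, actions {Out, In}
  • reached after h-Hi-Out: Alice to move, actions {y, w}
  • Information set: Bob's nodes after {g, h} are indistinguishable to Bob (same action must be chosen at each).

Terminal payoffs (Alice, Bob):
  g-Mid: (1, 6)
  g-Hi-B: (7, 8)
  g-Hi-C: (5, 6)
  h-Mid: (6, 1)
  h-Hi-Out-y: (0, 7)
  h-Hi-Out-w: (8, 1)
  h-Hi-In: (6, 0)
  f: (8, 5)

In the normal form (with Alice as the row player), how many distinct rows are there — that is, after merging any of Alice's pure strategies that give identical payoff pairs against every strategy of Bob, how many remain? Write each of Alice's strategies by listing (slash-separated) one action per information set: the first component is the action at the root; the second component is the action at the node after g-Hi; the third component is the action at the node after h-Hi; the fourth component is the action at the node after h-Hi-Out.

6

Alice has 24 pure strategies: g/B/Out/y, g/B/Out/w, g/B/In/y, g/B/In/w, g/C/Out/y, g/C/Out/w, g/C/In/y, g/C/In/w, h/B/Out/y, h/B/Out/w, h/B/In/y, h/B/In/w, h/C/Out/y, h/C/Out/w, h/C/In/y, h/C/In/w, f/B/Out/y, f/B/Out/w, f/B/In/y, f/B/In/w, f/C/Out/y, f/C/Out/w, f/C/In/y, f/C/In/w. Columns: Mid, Hi.
{g/B/Out/y, g/B/Out/w, g/B/In/y, g/B/In/w} → row (1,6) (7,8)
{g/C/Out/y, g/C/Out/w, g/C/In/y, g/C/In/w} → row (1,6) (5,6)
{h/B/Out/y, h/C/Out/y} → row (6,1) (0,7)
{h/B/Out/w, h/C/Out/w} → row (6,1) (8,1)
{h/B/In/y, h/B/In/w, h/C/In/y, h/C/In/w} → row (6,1) (6,0)
{f/B/Out/y, f/B/Out/w, f/B/In/y, f/B/In/w, f/C/Out/y, f/C/Out/w, f/C/In/y, f/C/In/w} → row (8,5) (8,5)
That's 6 distinct rows out of 24 strategies.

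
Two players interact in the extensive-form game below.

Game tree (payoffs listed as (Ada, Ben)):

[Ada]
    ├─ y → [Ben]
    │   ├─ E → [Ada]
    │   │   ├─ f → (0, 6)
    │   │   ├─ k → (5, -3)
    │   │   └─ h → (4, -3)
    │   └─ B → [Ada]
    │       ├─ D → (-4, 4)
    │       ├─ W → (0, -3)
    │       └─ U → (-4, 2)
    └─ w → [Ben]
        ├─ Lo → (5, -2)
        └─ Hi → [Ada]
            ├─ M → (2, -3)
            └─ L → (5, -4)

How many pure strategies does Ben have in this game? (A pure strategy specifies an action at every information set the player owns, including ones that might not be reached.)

Ben owns the node after y with actions {E, B} — two choices.
Ben owns the node after w with actions {Lo, Hi} — two choices.
A pure strategy fixes one action at each information set independently, so the count is the product 2 × 2 = 4.
(For reference, Ada has 36 pure strategies, giving a 4×36 normal-form matrix.)

4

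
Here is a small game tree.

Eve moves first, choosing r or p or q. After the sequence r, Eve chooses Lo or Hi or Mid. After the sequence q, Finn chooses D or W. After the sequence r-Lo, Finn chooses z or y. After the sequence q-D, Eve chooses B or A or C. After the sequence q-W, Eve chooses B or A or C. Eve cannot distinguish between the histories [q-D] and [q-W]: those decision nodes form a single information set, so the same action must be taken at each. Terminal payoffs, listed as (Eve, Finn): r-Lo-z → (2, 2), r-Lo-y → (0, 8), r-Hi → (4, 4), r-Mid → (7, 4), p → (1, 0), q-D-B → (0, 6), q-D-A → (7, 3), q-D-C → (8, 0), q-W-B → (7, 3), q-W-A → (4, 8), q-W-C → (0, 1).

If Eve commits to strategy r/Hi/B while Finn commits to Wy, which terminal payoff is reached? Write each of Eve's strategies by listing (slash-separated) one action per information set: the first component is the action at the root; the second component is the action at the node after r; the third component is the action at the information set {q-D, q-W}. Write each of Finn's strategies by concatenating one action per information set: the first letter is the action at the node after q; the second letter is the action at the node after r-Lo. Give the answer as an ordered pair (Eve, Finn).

(4, 4)

Trace the play path from the root:
  Eve plays r
  Eve plays Hi at [r]
→ terminal payoff (4, 4).
(Eve's choice at the information set {q-D, q-W} is never reached on this path, so it doesn't affect the outcome.)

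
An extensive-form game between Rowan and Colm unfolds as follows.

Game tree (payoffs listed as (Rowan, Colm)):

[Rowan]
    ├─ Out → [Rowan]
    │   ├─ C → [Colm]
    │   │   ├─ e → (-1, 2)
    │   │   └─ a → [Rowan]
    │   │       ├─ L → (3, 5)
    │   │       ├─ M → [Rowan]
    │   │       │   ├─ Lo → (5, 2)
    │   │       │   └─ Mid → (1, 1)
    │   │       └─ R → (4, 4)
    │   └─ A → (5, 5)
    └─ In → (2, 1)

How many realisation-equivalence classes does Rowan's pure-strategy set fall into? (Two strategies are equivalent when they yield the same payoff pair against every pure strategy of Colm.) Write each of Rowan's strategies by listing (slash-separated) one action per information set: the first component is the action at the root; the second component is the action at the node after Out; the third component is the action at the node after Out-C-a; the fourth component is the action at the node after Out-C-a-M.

6

Rowan has 24 pure strategies: Out/C/L/Lo, Out/C/L/Mid, Out/C/M/Lo, Out/C/M/Mid, Out/C/R/Lo, Out/C/R/Mid, Out/A/L/Lo, Out/A/L/Mid, Out/A/M/Lo, Out/A/M/Mid, Out/A/R/Lo, Out/A/R/Mid, In/C/L/Lo, In/C/L/Mid, In/C/M/Lo, In/C/M/Mid, In/C/R/Lo, In/C/R/Mid, In/A/L/Lo, In/A/L/Mid, In/A/M/Lo, In/A/M/Mid, In/A/R/Lo, In/A/R/Mid. Columns: e, a.
{Out/C/L/Lo, Out/C/L/Mid} → row (-1,2) (3,5)
{Out/C/M/Lo} → row (-1,2) (5,2)
{Out/C/M/Mid} → row (-1,2) (1,1)
{Out/C/R/Lo, Out/C/R/Mid} → row (-1,2) (4,4)
{Out/A/L/Lo, Out/A/L/Mid, Out/A/M/Lo, Out/A/M/Mid, Out/A/R/Lo, Out/A/R/Mid} → row (5,5) (5,5)
{In/C/L/Lo, In/C/L/Mid, In/C/M/Lo, In/C/M/Mid, In/C/R/Lo, In/C/R/Mid, In/A/L/Lo, In/A/L/Mid, In/A/M/Lo, In/A/M/Mid, In/A/R/Lo, In/A/R/Mid} → row (2,1) (2,1)
That's 6 distinct rows out of 24 strategies.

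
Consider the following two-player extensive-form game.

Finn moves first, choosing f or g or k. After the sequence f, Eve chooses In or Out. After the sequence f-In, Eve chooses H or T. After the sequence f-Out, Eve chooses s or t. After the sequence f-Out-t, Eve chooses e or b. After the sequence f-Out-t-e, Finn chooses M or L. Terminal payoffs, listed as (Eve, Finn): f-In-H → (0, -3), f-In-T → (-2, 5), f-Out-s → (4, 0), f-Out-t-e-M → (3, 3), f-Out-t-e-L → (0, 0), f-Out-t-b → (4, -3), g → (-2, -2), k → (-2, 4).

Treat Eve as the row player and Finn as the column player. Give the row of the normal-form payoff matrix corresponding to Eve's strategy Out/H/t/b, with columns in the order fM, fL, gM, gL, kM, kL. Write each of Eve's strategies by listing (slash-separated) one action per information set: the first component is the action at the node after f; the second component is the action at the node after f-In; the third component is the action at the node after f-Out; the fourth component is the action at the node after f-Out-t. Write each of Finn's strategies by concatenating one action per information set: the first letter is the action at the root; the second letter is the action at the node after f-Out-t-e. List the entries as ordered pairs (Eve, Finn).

vs fM: Finn plays f → Eve plays Out at [f] → Eve plays t at [f-Out] → Eve plays b at [f-Out-t] → (4, -3)
vs fL: Finn plays f → Eve plays Out at [f] → Eve plays t at [f-Out] → Eve plays b at [f-Out-t] → (4, -3)
vs gM: Finn plays g → (-2, -2)
vs gL: Finn plays g → (-2, -2)
vs kM: Finn plays k → (-2, 4)
vs kL: Finn plays k → (-2, 4)

(4,-3) (4,-3) (-2,-2) (-2,-2) (-2,4) (-2,4)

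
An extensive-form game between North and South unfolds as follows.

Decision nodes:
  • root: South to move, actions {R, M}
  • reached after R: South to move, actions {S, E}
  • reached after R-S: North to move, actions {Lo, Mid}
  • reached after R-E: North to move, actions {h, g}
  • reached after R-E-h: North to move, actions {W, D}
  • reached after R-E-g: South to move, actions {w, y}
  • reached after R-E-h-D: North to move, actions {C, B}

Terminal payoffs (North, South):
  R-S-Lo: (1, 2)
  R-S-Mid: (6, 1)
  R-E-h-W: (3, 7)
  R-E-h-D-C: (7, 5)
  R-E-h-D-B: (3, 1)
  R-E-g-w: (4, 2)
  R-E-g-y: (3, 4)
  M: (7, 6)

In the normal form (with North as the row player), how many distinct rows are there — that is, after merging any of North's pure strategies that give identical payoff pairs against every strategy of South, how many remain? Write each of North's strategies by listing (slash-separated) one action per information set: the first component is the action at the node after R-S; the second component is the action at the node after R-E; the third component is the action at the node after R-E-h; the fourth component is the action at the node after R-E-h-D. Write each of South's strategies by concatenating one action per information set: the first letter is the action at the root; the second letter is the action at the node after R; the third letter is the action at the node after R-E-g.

8

North has 16 pure strategies: Lo/h/W/C, Lo/h/W/B, Lo/h/D/C, Lo/h/D/B, Lo/g/W/C, Lo/g/W/B, Lo/g/D/C, Lo/g/D/B, Mid/h/W/C, Mid/h/W/B, Mid/h/D/C, Mid/h/D/B, Mid/g/W/C, Mid/g/W/B, Mid/g/D/C, Mid/g/D/B. Columns: RSw, RSy, REw, REy, MSw, MSy, MEw, MEy.
{Lo/h/W/C, Lo/h/W/B} → row (1,2) (1,2) (3,7) (3,7) (7,6) (7,6) (7,6) (7,6)
{Lo/h/D/C} → row (1,2) (1,2) (7,5) (7,5) (7,6) (7,6) (7,6) (7,6)
{Lo/h/D/B} → row (1,2) (1,2) (3,1) (3,1) (7,6) (7,6) (7,6) (7,6)
{Lo/g/W/C, Lo/g/W/B, Lo/g/D/C, Lo/g/D/B} → row (1,2) (1,2) (4,2) (3,4) (7,6) (7,6) (7,6) (7,6)
{Mid/h/W/C, Mid/h/W/B} → row (6,1) (6,1) (3,7) (3,7) (7,6) (7,6) (7,6) (7,6)
{Mid/h/D/C} → row (6,1) (6,1) (7,5) (7,5) (7,6) (7,6) (7,6) (7,6)
{Mid/h/D/B} → row (6,1) (6,1) (3,1) (3,1) (7,6) (7,6) (7,6) (7,6)
{Mid/g/W/C, Mid/g/W/B, Mid/g/D/C, Mid/g/D/B} → row (6,1) (6,1) (4,2) (3,4) (7,6) (7,6) (7,6) (7,6)
That's 8 distinct rows out of 16 strategies.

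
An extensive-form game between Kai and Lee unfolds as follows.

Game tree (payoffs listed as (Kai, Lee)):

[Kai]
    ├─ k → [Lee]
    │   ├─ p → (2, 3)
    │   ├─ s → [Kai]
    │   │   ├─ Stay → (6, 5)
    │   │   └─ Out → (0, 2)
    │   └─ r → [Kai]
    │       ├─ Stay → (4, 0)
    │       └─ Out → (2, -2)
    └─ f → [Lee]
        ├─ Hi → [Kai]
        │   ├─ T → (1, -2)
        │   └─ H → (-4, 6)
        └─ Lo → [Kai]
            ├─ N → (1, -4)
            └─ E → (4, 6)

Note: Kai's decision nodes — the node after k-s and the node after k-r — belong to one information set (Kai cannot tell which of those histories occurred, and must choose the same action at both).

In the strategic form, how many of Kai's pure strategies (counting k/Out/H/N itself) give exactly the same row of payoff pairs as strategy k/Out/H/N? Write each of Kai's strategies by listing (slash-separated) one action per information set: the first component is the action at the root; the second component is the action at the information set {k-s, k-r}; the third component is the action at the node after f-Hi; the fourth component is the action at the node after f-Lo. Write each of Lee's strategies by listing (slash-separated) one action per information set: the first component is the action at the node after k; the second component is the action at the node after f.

Row for k/Out/H/N (columns p/Hi, p/Lo, s/Hi, s/Lo, r/Hi, r/Lo): (2,3) (2,3) (0,2) (0,2) (2,-2) (2,-2).
Under k/Out/H/N, Kai's choice at the node after f-Hi and at the node after f-Lo can never be reached regardless of what Lee does, so varying those choices leaves every outcome unchanged.
Holding the reachable choices fixed and varying the unreachable ones freely already gives 2 × 2 = 4 equivalent strategies.
No other strategy reproduces this row, so those 4 are the full class: k/Out/T/N, k/Out/T/E, k/Out/H/N, k/Out/H/E.

4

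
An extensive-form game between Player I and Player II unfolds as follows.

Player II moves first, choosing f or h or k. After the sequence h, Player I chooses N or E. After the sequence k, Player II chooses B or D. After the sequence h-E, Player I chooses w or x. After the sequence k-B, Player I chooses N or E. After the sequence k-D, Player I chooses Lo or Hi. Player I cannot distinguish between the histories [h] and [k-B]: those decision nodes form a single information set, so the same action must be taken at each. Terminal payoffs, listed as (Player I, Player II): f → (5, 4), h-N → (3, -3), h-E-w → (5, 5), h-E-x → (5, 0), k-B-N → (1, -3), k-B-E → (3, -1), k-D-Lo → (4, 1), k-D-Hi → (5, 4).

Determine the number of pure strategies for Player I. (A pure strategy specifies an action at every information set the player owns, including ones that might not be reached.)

8

Player I owns the information set {h, k-B} with actions {N, E} — two choices.
Player I owns the node after h-E with actions {w, x} — two choices.
Player I owns the node after k-D with actions {Lo, Hi} — two choices.
A pure strategy fixes one action at each information set independently, so the count is the product 2 × 2 × 2 = 8.
(For reference, Player II has 6 pure strategies, giving a 8×6 normal-form matrix.)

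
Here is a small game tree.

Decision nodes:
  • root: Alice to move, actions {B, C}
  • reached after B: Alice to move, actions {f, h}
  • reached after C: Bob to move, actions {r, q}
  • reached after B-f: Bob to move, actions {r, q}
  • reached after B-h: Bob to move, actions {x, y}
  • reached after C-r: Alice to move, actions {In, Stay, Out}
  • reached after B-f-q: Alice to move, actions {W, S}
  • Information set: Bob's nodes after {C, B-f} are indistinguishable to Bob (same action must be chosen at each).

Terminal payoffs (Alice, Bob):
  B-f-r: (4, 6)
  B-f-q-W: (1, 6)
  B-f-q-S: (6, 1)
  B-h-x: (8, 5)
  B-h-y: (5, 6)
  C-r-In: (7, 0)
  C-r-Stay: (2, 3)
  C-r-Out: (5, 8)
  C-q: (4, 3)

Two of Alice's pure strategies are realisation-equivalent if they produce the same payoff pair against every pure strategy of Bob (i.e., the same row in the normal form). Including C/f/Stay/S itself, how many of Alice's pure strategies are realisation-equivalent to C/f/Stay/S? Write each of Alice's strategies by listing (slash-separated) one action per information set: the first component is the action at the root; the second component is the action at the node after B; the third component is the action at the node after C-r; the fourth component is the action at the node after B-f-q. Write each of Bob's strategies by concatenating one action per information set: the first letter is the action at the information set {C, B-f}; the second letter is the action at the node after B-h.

Row for C/f/Stay/S (columns rx, ry, qx, qy): (2,3) (2,3) (4,3) (4,3).
Under C/f/Stay/S, Alice's choice at the node after B and at the node after B-f-q can never be reached regardless of what Bob does, so varying those choices leaves every outcome unchanged.
Holding the reachable choices fixed and varying the unreachable ones freely already gives 2 × 2 = 4 equivalent strategies.
No other strategy reproduces this row, so those 4 are the full class: C/f/Stay/W, C/f/Stay/S, C/h/Stay/W, C/h/Stay/S.

4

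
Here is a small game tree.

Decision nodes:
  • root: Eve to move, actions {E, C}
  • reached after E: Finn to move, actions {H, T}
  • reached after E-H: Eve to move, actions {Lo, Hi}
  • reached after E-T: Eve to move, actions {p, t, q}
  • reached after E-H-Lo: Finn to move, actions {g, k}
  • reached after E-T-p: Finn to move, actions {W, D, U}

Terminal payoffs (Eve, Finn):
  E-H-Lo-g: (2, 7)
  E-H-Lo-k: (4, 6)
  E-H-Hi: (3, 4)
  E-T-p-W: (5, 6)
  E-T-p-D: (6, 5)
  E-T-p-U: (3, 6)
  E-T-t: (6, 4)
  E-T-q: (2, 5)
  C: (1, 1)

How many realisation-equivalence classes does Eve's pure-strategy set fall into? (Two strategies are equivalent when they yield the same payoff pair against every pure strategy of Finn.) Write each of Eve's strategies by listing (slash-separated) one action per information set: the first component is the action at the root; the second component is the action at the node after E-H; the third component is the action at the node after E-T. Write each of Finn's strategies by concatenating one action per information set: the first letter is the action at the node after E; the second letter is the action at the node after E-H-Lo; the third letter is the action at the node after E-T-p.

7

Eve has 12 pure strategies: E/Lo/p, E/Lo/t, E/Lo/q, E/Hi/p, E/Hi/t, E/Hi/q, C/Lo/p, C/Lo/t, C/Lo/q, C/Hi/p, C/Hi/t, C/Hi/q. Columns: HgW, HgD, HgU, HkW, HkD, HkU, TgW, TgD, TgU, TkW, TkD, TkU.
{E/Lo/p} → row (2,7) (2,7) (2,7) (4,6) (4,6) (4,6) (5,6) (6,5) (3,6) (5,6) (6,5) (3,6)
{E/Lo/t} → row (2,7) (2,7) (2,7) (4,6) (4,6) (4,6) (6,4) (6,4) (6,4) (6,4) (6,4) (6,4)
{E/Lo/q} → row (2,7) (2,7) (2,7) (4,6) (4,6) (4,6) (2,5) (2,5) (2,5) (2,5) (2,5) (2,5)
{E/Hi/p} → row (3,4) (3,4) (3,4) (3,4) (3,4) (3,4) (5,6) (6,5) (3,6) (5,6) (6,5) (3,6)
{E/Hi/t} → row (3,4) (3,4) (3,4) (3,4) (3,4) (3,4) (6,4) (6,4) (6,4) (6,4) (6,4) (6,4)
{E/Hi/q} → row (3,4) (3,4) (3,4) (3,4) (3,4) (3,4) (2,5) (2,5) (2,5) (2,5) (2,5) (2,5)
{C/Lo/p, C/Lo/t, C/Lo/q, C/Hi/p, C/Hi/t, C/Hi/q} → row (1,1) (1,1) (1,1) (1,1) (1,1) (1,1) (1,1) (1,1) (1,1) (1,1) (1,1) (1,1)
That's 7 distinct rows out of 12 strategies.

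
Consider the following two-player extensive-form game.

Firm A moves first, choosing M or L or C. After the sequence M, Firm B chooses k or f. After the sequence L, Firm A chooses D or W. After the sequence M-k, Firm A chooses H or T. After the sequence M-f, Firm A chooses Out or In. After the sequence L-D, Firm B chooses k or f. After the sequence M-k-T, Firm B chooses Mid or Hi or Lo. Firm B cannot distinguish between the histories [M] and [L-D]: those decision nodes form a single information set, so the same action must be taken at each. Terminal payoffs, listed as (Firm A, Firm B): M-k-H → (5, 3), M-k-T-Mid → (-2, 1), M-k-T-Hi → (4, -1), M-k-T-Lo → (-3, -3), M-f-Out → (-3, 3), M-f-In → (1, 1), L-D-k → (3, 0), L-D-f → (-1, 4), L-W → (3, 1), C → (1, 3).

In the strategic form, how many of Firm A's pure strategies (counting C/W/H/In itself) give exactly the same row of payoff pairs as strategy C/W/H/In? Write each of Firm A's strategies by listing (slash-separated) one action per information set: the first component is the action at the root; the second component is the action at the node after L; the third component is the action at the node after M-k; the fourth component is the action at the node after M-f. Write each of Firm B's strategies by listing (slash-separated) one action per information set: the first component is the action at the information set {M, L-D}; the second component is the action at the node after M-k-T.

Row for C/W/H/In (columns k/Mid, k/Hi, k/Lo, f/Mid, f/Hi, f/Lo): (1,3) (1,3) (1,3) (1,3) (1,3) (1,3).
Under C/W/H/In, Firm A's choice at the node after L and at the node after M-k and at the node after M-f can never be reached regardless of what Firm B does, so varying those choices leaves every outcome unchanged.
Holding the reachable choices fixed and varying the unreachable ones freely already gives 2 × 2 × 2 = 8 equivalent strategies.
No other strategy reproduces this row, so those 8 are the full class: C/D/H/Out, C/D/H/In, C/D/T/Out, C/D/T/In, C/W/H/Out, C/W/H/In, C/W/T/Out, C/W/T/In.

8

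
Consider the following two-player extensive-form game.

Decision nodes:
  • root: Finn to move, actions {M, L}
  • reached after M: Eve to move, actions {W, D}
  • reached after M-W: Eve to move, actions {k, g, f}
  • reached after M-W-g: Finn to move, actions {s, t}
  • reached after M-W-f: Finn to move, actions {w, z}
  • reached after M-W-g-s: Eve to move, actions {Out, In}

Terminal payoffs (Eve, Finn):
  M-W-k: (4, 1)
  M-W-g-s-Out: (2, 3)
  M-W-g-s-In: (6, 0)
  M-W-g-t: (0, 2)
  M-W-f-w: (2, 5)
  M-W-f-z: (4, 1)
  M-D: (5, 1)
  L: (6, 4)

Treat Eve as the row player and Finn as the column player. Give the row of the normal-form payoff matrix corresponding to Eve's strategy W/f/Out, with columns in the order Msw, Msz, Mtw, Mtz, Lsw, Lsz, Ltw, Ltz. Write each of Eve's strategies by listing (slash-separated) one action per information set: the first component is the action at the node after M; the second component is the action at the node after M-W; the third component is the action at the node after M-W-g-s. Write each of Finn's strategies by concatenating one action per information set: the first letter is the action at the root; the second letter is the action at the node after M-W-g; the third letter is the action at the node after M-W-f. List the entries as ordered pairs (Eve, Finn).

vs Msw: Finn plays M → Eve plays W at [M] → Eve plays f at [M-W] → Finn plays w at [M-W-f] → (2, 5)
vs Msz: Finn plays M → Eve plays W at [M] → Eve plays f at [M-W] → Finn plays z at [M-W-f] → (4, 1)
vs Mtw: Finn plays M → Eve plays W at [M] → Eve plays f at [M-W] → Finn plays w at [M-W-f] → (2, 5)
vs Mtz: Finn plays M → Eve plays W at [M] → Eve plays f at [M-W] → Finn plays z at [M-W-f] → (4, 1)
vs Lsw: Finn plays L → (6, 4)
vs Lsz: Finn plays L → (6, 4)
vs Ltw: Finn plays L → (6, 4)
vs Ltz: Finn plays L → (6, 4)

(2,5) (4,1) (2,5) (4,1) (6,4) (6,4) (6,4) (6,4)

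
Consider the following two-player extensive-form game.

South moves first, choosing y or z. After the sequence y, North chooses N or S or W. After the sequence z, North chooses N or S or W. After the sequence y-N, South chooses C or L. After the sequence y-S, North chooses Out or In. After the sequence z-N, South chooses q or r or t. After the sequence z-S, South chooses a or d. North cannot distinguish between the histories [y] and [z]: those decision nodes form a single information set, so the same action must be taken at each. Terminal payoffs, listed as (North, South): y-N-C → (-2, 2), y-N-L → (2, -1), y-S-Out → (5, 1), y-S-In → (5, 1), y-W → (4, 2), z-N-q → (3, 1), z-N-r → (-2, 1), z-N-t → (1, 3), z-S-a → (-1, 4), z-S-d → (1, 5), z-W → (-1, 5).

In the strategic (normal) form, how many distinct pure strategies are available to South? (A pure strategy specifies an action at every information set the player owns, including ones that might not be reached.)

South owns the root with actions {y, z} — two choices.
South owns the node after y-N with actions {C, L} — two choices.
South owns the node after z-N with actions {q, r, t} — three choices.
South owns the node after z-S with actions {a, d} — two choices.
A pure strategy fixes one action at each information set independently, so the count is the product 2 × 2 × 3 × 2 = 24.

24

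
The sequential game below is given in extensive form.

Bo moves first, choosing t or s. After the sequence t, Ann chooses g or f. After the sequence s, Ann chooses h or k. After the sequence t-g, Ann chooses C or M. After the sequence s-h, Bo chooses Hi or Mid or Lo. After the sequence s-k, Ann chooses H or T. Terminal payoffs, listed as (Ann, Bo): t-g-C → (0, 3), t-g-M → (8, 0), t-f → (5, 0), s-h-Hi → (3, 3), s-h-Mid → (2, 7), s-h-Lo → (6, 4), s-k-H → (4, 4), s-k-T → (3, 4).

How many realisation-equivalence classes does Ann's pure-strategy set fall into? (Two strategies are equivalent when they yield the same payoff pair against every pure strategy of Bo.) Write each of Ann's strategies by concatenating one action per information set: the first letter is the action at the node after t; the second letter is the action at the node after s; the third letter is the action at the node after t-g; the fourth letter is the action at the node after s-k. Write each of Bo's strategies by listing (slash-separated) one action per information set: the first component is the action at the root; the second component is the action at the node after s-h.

9

Ann has 16 pure strategies: ghCH, ghCT, ghMH, ghMT, gkCH, gkCT, gkMH, gkMT, fhCH, fhCT, fhMH, fhMT, fkCH, fkCT, fkMH, fkMT. Columns: t/Hi, t/Mid, t/Lo, s/Hi, s/Mid, s/Lo.
{ghCH, ghCT} → row (0,3) (0,3) (0,3) (3,3) (2,7) (6,4)
{ghMH, ghMT} → row (8,0) (8,0) (8,0) (3,3) (2,7) (6,4)
{gkCH} → row (0,3) (0,3) (0,3) (4,4) (4,4) (4,4)
{gkCT} → row (0,3) (0,3) (0,3) (3,4) (3,4) (3,4)
{gkMH} → row (8,0) (8,0) (8,0) (4,4) (4,4) (4,4)
{gkMT} → row (8,0) (8,0) (8,0) (3,4) (3,4) (3,4)
{fhCH, fhCT, fhMH, fhMT} → row (5,0) (5,0) (5,0) (3,3) (2,7) (6,4)
{fkCH, fkMH} → row (5,0) (5,0) (5,0) (4,4) (4,4) (4,4)
{fkCT, fkMT} → row (5,0) (5,0) (5,0) (3,4) (3,4) (3,4)
That's 9 distinct rows out of 16 strategies.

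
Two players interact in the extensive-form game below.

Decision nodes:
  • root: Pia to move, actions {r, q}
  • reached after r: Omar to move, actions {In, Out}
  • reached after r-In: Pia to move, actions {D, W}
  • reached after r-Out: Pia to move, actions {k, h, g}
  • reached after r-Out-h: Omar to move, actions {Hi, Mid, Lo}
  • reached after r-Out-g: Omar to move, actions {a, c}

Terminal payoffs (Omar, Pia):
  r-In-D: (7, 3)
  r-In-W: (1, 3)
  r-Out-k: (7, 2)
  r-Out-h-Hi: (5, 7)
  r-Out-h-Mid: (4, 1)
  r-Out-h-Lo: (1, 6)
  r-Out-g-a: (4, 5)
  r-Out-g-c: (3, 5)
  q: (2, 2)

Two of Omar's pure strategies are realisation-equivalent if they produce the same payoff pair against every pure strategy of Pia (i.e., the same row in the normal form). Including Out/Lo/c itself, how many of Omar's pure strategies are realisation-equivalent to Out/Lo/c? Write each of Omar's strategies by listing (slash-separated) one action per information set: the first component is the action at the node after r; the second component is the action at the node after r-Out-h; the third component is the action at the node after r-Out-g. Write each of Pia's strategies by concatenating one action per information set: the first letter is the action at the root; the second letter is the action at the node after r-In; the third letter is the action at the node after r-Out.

Row for Out/Lo/c (columns rDk, rDh, rDg, rWk, rWh, rWg, qDk, qDh, qDg, qWk, qWh, qWg): (7,2) (1,6) (3,5) (7,2) (1,6) (3,5) (2,2) (2,2) (2,2) (2,2) (2,2) (2,2).
Every one of Omar's information sets is on the play path for some reply by Pia when Omar follows Out/Lo/c.
Changing the action at any of them therefore changes at least one column, so only Out/Lo/c itself gives this row.

1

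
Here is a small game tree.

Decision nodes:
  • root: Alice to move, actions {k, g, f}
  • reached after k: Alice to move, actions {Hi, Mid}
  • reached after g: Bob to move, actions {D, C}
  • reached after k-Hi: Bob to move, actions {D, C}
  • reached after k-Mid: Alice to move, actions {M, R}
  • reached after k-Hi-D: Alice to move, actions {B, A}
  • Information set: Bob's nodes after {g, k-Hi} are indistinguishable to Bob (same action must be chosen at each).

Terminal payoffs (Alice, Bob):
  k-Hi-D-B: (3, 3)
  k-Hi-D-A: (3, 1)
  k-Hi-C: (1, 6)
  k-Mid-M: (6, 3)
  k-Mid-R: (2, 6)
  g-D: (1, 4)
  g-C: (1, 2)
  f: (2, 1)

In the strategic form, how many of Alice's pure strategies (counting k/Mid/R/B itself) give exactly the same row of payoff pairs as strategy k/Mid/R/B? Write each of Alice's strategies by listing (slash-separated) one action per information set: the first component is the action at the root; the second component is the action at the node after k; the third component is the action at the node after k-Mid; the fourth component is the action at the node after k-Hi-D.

2

Row for k/Mid/R/B (columns D, C): (2,6) (2,6).
Under k/Mid/R/B, Alice's choice at the node after k-Hi-D can never be reached regardless of what Bob does, so varying those choices leaves every outcome unchanged.
Holding the reachable choices fixed and varying the unreachable one freely already gives 2 equivalent strategies.
No other strategy reproduces this row, so those 2 are the full class: k/Mid/R/B, k/Mid/R/A.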